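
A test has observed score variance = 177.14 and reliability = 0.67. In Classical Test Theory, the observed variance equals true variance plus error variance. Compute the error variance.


var_true = rxx * var_obs = 0.67 * 177.14 = 118.6838
var_error = var_obs - var_true
var_error = 177.14 - 118.6838
var_error = 58.4562

58.4562


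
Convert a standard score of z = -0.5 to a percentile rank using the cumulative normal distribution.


CDF(z) = 0.5 * (1 + erf(z/sqrt(2)))
erf(-0.3536) = -0.3829
CDF = 0.3085
Percentile rank = 0.3085 * 100 = 30.85

30.85


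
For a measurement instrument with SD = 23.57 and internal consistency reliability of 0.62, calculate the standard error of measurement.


SEM = SD * sqrt(1 - rxx)
SEM = 23.57 * sqrt(1 - 0.62)
SEM = 23.57 * sqrt(0.38) = 23.57 * 0.616441
SEM = 14.5295

14.5295


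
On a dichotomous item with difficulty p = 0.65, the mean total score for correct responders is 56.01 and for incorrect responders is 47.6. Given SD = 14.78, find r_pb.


q = 1 - p = 0.35
rpb = ((M1 - M0) / SD) * sqrt(p * q)
rpb = ((56.01 - 47.6) / 14.78) * sqrt(0.65 * 0.35)
rpb = 0.2714

0.2714


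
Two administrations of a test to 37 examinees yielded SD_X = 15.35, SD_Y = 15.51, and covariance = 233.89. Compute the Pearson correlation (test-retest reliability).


r = cov(X,Y) / (SD_X * SD_Y)
r = 233.89 / (15.35 * 15.51)
r = 233.89 / 238.0785
r = 0.9824

0.9824


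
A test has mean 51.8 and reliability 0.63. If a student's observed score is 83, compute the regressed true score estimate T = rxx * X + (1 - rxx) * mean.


T_est = rxx * X + (1 - rxx) * mean
T_est = 0.63 * 83 + 0.37 * 51.8
T_est = 52.29 + 19.166
T_est = 71.456

71.456


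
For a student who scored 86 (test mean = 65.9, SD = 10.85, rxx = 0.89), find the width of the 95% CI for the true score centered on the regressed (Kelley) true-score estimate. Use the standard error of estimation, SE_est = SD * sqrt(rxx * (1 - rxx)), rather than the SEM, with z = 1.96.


True score estimate = 0.89*86 + 0.11*65.9 = 83.789
SE_est = SD * sqrt(rxx * (1 - rxx)) = 10.85 * sqrt(0.89 * 0.11) = 10.85 * sqrt(0.0979) = 3.394854
CI = T_est +/- z * SE_est, so width = 2 * z * SE_est = 2 * 1.96 * 3.394854
Width = 13.3078

13.3078


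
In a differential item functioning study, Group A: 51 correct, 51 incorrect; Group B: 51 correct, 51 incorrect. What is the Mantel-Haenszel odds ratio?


Odds_A = 51/51 = 1.0
Odds_B = 51/51 = 1.0
OR = Odds_A / Odds_B = 1.0 / 1.0
Exactly, OR = (51 * 51) / (51 * 51) = 2601 / 2601
OR = 1.0

1.0


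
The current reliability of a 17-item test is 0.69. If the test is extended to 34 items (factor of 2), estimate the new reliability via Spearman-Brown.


r_new = (n * rxx) / (1 + (n-1) * rxx)
r_new = (2 * 0.69) / (1 + 1 * 0.69)
r_new = 1.38 / 1.69
r_new = 0.8166

0.8166


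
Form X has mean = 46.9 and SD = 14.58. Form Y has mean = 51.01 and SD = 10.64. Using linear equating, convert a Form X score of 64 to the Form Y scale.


slope = SD_Y / SD_X = 10.64 / 14.58 ~ 0.7298
intercept = mean_Y - slope * mean_X = 51.01 - (10.64 / 14.58) * 46.9 ~ 16.7839
Y = slope * X + intercept. To avoid rounding drift from the rounded slope/intercept, evaluate the equivalent form Y = mean_Y + SD_Y * (X - mean_X) / SD_X at full precision:
Y = 51.01 + 10.64 * (64 - 46.9) / 14.58
Y = 51.01 + 10.64 * 17.1 / 14.58
Y = 51.01 + 181.944 / 14.58
Y = 51.01 + 12.479
Y = 63.489

63.489


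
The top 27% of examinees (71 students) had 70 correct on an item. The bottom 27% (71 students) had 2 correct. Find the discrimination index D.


p_upper = 70/71 = 0.9859
p_lower = 2/71 = 0.0282
D = 0.9859 - 0.0282 = 0.9577

0.9577


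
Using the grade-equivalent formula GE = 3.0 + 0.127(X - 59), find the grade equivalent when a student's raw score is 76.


raw - median = 76 - 59 = 17
slope * diff = 0.127 * 17 = 2.159
GE = 3.0 + 2.159
GE = 5.159

5.159


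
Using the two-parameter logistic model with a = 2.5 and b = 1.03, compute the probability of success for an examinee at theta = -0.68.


a*(theta - b) = 2.5 * (-0.68 - 1.03) = -4.275
exp(--4.275) = 71.8801
P = 1 / (1 + 71.8801)
P = 0.0137

0.0137


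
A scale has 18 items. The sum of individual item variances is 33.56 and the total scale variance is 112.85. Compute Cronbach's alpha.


alpha = (k/(k-1)) * (1 - sum(si^2)/s_total^2)
= (18/17) * (1 - 33.56/112.85)
alpha = 0.7439

0.7439


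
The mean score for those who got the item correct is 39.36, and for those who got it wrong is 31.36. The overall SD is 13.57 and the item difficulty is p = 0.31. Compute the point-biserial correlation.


q = 1 - p = 0.69
rpb = ((M1 - M0) / SD) * sqrt(p * q)
rpb = ((39.36 - 31.36) / 13.57) * sqrt(0.31 * 0.69)
rpb = 0.2727

0.2727


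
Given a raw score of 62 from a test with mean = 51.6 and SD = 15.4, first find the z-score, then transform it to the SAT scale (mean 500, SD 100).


z = (X - mean) / SD = (62 - 51.6) / 15.4
z = 10.4 / 15.4
z = 0.6753
SAT-scale = SAT = 500 + 100z
Carry z at full precision (z = 10.4 / 15.4) into the conversion:
SAT-scale = 500 + 100 * (10.4 / 15.4) = 500 + 1040 / 15.4
SAT-scale = 500 + 67.5325
SAT-scale = 567.5325

567.5325


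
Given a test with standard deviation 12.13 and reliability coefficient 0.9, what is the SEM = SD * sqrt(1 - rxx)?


SEM = SD * sqrt(1 - rxx)
SEM = 12.13 * sqrt(1 - 0.9)
SEM = 12.13 * sqrt(0.1) = 12.13 * 0.316228
SEM = 3.8358

3.8358


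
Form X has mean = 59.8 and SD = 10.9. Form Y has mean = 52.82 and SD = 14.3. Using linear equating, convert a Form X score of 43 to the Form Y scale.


slope = SD_Y / SD_X = 14.3 / 10.9 ~ 1.3119
intercept = mean_Y - slope * mean_X = 52.82 - (14.3 / 10.9) * 59.8 ~ -25.6332
Y = slope * X + intercept. To avoid rounding drift from the rounded slope/intercept, evaluate the equivalent form Y = mean_Y + SD_Y * (X - mean_X) / SD_X at full precision:
Y = 52.82 + 14.3 * (43 - 59.8) / 10.9
Y = 52.82 - 14.3 * 16.8 / 10.9
Y = 52.82 - 240.24 / 10.9
Y = 52.82 - 22.0404
Y = 30.7796

30.7796


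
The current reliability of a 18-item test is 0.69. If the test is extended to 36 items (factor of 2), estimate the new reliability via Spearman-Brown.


r_new = (n * rxx) / (1 + (n-1) * rxx)
r_new = (2 * 0.69) / (1 + 1 * 0.69)
r_new = 1.38 / 1.69
r_new = 0.8166

0.8166


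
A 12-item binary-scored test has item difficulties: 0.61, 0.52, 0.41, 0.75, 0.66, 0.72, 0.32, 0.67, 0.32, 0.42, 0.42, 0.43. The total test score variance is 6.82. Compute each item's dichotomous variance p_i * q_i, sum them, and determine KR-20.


For each item, compute p_i * q_i:
  Item 1: 0.61 * 0.39 = 0.2379
  Item 2: 0.52 * 0.48 = 0.2496
  Item 3: 0.41 * 0.59 = 0.2419
  Item 4: 0.75 * 0.25 = 0.1875
  Item 5: 0.66 * 0.34 = 0.2244
  Item 6: 0.72 * 0.28 = 0.2016
  Item 7: 0.32 * 0.68 = 0.2176
  Item 8: 0.67 * 0.33 = 0.2211
  Item 9: 0.32 * 0.68 = 0.2176
  Item 10: 0.42 * 0.58 = 0.2436
  Item 11: 0.42 * 0.58 = 0.2436
  Item 12: 0.43 * 0.57 = 0.2451
Sum(p_i * q_i) = 0.2379 + 0.2496 + 0.2419 + 0.1875 + 0.2244 + 0.2016 + 0.2176 + 0.2211 + 0.2176 + 0.2436 + 0.2436 + 0.2451 = 2.7315
KR-20 = (k/(k-1)) * (1 - Sum(p_i*q_i) / Var_total)
= (12/11) * (1 - 2.7315/6.82)
= 1.0909 * 0.5995
KR-20 = 0.654

0.654


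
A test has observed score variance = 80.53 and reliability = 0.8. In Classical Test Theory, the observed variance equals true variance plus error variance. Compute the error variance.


var_true = rxx * var_obs = 0.8 * 80.53 = 64.424
var_error = var_obs - var_true
var_error = 80.53 - 64.424
var_error = 16.106

16.106


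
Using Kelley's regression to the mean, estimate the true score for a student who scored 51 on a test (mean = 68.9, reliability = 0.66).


T_est = rxx * X + (1 - rxx) * mean
T_est = 0.66 * 51 + 0.34 * 68.9
T_est = 33.66 + 23.426
T_est = 57.086

57.086


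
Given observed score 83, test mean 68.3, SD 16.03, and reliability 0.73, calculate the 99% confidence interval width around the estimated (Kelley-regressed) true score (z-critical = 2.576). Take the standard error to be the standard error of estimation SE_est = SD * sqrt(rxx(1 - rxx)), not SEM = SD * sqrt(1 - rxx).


True score estimate = 0.73*83 + 0.27*68.3 = 79.031
SE_est = SD * sqrt(rxx * (1 - rxx)) = 16.03 * sqrt(0.73 * 0.27) = 16.03 * sqrt(0.1971) = 7.11667
CI = T_est +/- z * SE_est, so width = 2 * z * SE_est = 2 * 2.576 * 7.11667
Width = 36.6651

36.6651


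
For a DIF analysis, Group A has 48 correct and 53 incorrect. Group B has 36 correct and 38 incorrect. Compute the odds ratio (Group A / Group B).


Odds_A = 48/53 = 0.9057
Odds_B = 36/38 = 0.9474
OR = Odds_A / Odds_B = 0.9057 / 0.9474
Exactly, OR = (48 * 38) / (53 * 36) = 1824 / 1908
OR = 0.956

0.956


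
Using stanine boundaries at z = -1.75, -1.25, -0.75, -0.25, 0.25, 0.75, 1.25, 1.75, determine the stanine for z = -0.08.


Stanine boundaries: [-1.75, -1.25, -0.75, -0.25, 0.25, 0.75, 1.25, 1.75]
z = -0.08
Check each boundary:
  z >= -1.75 -> could be stanine 2
  z >= -1.25 -> could be stanine 3
  z >= -0.75 -> could be stanine 4
  z >= -0.25 -> could be stanine 5
  z < 0.25
  z < 0.75
  z < 1.25
  z < 1.75
Highest qualifying boundary gives stanine = 5

5


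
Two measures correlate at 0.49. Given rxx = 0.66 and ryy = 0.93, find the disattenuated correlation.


r_corrected = rxy / sqrt(rxx * ryy)
= 0.49 / sqrt(0.66 * 0.93)
= 0.49 / sqrt(0.6138)
= 0.49 / 0.783454
r_corrected = 0.6254

0.6254


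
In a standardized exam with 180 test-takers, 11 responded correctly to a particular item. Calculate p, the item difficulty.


Item difficulty p = number correct / total examinees
p = 11 / 180
p = 0.0611

0.0611


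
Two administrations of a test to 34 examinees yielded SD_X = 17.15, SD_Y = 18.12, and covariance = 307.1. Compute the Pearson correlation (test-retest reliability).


r = cov(X,Y) / (SD_X * SD_Y)
r = 307.1 / (17.15 * 18.12)
r = 307.1 / 310.758
r = 0.9882

0.9882


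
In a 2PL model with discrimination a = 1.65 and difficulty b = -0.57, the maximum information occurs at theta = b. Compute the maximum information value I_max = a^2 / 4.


For 2PL, max info at theta = b = -0.57
I_max = a^2 / 4 = 1.65^2 / 4
= 2.7225 / 4
I_max = 0.6806

0.6806


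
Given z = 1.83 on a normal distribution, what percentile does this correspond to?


CDF(z) = 0.5 * (1 + erf(z/sqrt(2)))
erf(1.294) = 0.9328
CDF = 0.9664
Percentile rank = 0.9664 * 100 = 96.64

96.64


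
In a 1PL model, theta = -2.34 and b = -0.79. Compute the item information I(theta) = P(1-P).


P = 1/(1+exp(-(-2.34--0.79))) = 0.1751
I = P*(1-P) = 0.1751 * 0.8249
I = 0.1444

0.1444


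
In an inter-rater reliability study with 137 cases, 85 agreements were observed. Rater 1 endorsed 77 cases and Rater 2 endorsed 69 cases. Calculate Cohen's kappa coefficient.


P_o = 85/137 = 0.620438
P_e = (77*69 + 60*68) / 18769 = 0.500453
kappa = (P_o - P_e) / (1 - P_e)
kappa = (0.620438 - 0.500453) / (1 - 0.500453)
kappa = 0.2402

0.2402


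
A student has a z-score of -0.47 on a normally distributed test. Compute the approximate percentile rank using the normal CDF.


CDF(z) = 0.5 * (1 + erf(z/sqrt(2)))
erf(-0.3323) = -0.3616
CDF = 0.3192
Percentile rank = 0.3192 * 100 = 31.92

31.92


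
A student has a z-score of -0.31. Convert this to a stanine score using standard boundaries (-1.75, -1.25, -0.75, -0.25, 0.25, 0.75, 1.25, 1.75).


Stanine boundaries: [-1.75, -1.25, -0.75, -0.25, 0.25, 0.75, 1.25, 1.75]
z = -0.31
Check each boundary:
  z >= -1.75 -> could be stanine 2
  z >= -1.25 -> could be stanine 3
  z >= -0.75 -> could be stanine 4
  z < -0.25
  z < 0.25
  z < 0.75
  z < 1.25
  z < 1.75
Highest qualifying boundary gives stanine = 4

4


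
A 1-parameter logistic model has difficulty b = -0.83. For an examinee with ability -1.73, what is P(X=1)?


theta - b = -1.73 - -0.83 = -0.9
exp(-(theta - b)) = exp(0.9) = 2.4596
P = 1 / (1 + 2.4596)
P = 0.2891

0.2891


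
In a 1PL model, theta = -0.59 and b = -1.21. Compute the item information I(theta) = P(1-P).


P = 1/(1+exp(-(-0.59--1.21))) = 0.6502
I = P*(1-P) = 0.6502 * 0.3498
I = 0.2274

0.2274


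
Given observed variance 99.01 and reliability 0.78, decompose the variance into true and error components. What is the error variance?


var_true = rxx * var_obs = 0.78 * 99.01 = 77.2278
var_error = var_obs - var_true
var_error = 99.01 - 77.2278
var_error = 21.7822

21.7822


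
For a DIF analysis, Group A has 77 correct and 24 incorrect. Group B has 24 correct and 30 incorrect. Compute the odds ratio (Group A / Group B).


Odds_A = 77/24 = 3.2083
Odds_B = 24/30 = 0.8
OR = Odds_A / Odds_B = 3.2083 / 0.8
Exactly, OR = (77 * 30) / (24 * 24) = 2310 / 576
OR = 4.0104

4.0104


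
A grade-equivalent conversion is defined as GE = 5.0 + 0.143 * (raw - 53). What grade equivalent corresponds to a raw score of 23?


raw - median = 23 - 53 = -30
slope * diff = 0.143 * -30 = -4.29
GE = 5.0 + -4.29
GE = 0.71

0.71


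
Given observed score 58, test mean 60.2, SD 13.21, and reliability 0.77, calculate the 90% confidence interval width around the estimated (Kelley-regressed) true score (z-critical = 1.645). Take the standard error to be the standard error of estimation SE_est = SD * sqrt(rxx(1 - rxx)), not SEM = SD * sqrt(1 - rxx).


True score estimate = 0.77*58 + 0.23*60.2 = 58.506
SE_est = SD * sqrt(rxx * (1 - rxx)) = 13.21 * sqrt(0.77 * 0.23) = 13.21 * sqrt(0.1771) = 5.559197
CI = T_est +/- z * SE_est, so width = 2 * z * SE_est = 2 * 1.645 * 5.559197
Width = 18.2898

18.2898


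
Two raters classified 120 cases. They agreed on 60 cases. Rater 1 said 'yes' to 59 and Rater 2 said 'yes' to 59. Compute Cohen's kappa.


P_o = 60/120 = 0.5
P_e = (59*59 + 61*61) / 14400 = 0.500139
kappa = (P_o - P_e) / (1 - P_e)
kappa = (0.5 - 0.500139) / (1 - 0.500139)
kappa = -0.0003

-0.0003


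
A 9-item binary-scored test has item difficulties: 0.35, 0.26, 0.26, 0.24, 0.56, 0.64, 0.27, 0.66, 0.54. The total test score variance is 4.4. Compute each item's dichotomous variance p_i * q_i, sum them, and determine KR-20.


For each item, compute p_i * q_i:
  Item 1: 0.35 * 0.65 = 0.2275
  Item 2: 0.26 * 0.74 = 0.1924
  Item 3: 0.26 * 0.74 = 0.1924
  Item 4: 0.24 * 0.76 = 0.1824
  Item 5: 0.56 * 0.44 = 0.2464
  Item 6: 0.64 * 0.36 = 0.2304
  Item 7: 0.27 * 0.73 = 0.1971
  Item 8: 0.66 * 0.34 = 0.2244
  Item 9: 0.54 * 0.46 = 0.2484
Sum(p_i * q_i) = 0.2275 + 0.1924 + 0.1924 + 0.1824 + 0.2464 + 0.2304 + 0.1971 + 0.2244 + 0.2484 = 1.9414
KR-20 = (k/(k-1)) * (1 - Sum(p_i*q_i) / Var_total)
= (9/8) * (1 - 1.9414/4.4)
= 1.125 * 0.5588
KR-20 = 0.6286

0.6286


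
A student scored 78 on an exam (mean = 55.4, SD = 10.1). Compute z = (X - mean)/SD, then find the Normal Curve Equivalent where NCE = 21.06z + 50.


z = (X - mean) / SD = (78 - 55.4) / 10.1
z = 22.6 / 10.1
z = 2.2376
NCE = NCE = 21.06z + 50
Carry z at full precision (z = 22.6 / 10.1) into the conversion:
NCE = 21.06 * (22.6 / 10.1) + 50 = 475.956 / 10.1 + 50
NCE = 47.1244 + 50
NCE = 97.1244

97.1244


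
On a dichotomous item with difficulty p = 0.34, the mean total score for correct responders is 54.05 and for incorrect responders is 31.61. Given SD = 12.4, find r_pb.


q = 1 - p = 0.66
rpb = ((M1 - M0) / SD) * sqrt(p * q)
rpb = ((54.05 - 31.61) / 12.4) * sqrt(0.34 * 0.66)
rpb = 0.8573

0.8573


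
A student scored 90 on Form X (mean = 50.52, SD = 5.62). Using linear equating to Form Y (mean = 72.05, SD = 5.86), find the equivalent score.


slope = SD_Y / SD_X = 5.86 / 5.62 ~ 1.0427
intercept = mean_Y - slope * mean_X = 72.05 - (5.86 / 5.62) * 50.52 ~ 19.3726
Y = slope * X + intercept. To avoid rounding drift from the rounded slope/intercept, evaluate the equivalent form Y = mean_Y + SD_Y * (X - mean_X) / SD_X at full precision:
Y = 72.05 + 5.86 * (90 - 50.52) / 5.62
Y = 72.05 + 5.86 * 39.48 / 5.62
Y = 72.05 + 231.3528 / 5.62
Y = 72.05 + 41.166
Y = 113.216

113.216


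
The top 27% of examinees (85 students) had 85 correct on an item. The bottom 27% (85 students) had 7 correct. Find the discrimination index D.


p_upper = 85/85 = 1.0
p_lower = 7/85 = 0.0824
D = 1.0 - 0.0824 = 0.9176

0.9176


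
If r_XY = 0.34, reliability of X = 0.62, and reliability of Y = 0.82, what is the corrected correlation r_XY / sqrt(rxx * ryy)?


r_corrected = rxy / sqrt(rxx * ryy)
= 0.34 / sqrt(0.62 * 0.82)
= 0.34 / sqrt(0.5084)
= 0.34 / 0.713022
r_corrected = 0.4768

0.4768


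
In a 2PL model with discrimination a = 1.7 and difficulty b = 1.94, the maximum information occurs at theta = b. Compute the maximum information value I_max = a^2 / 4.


For 2PL, max info at theta = b = 1.94
I_max = a^2 / 4 = 1.7^2 / 4
= 2.89 / 4
I_max = 0.7225

0.7225


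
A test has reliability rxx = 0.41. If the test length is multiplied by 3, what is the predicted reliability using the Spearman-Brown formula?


r_new = (n * rxx) / (1 + (n-1) * rxx)
r_new = (3 * 0.41) / (1 + 2 * 0.41)
r_new = 1.23 / 1.82
r_new = 0.6758

0.6758


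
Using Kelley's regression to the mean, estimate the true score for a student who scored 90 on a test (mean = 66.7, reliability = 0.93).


T_est = rxx * X + (1 - rxx) * mean
T_est = 0.93 * 90 + 0.07 * 66.7
T_est = 83.7 + 4.669
T_est = 88.369

88.369


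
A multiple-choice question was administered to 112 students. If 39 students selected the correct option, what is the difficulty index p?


Item difficulty p = number correct / total examinees
p = 39 / 112
p = 0.3482

0.3482


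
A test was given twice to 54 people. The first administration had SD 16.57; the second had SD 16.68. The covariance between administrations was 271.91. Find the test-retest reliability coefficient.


r = cov(X,Y) / (SD_X * SD_Y)
r = 271.91 / (16.57 * 16.68)
r = 271.91 / 276.3876
r = 0.9838

0.9838


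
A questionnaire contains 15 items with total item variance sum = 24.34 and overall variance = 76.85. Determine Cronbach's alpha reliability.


alpha = (k/(k-1)) * (1 - sum(si^2)/s_total^2)
= (15/14) * (1 - 24.34/76.85)
alpha = 0.7321

0.7321


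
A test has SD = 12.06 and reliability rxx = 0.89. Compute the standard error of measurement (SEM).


SEM = SD * sqrt(1 - rxx)
SEM = 12.06 * sqrt(1 - 0.89)
SEM = 12.06 * sqrt(0.11) = 12.06 * 0.331662
SEM = 3.9998

3.9998


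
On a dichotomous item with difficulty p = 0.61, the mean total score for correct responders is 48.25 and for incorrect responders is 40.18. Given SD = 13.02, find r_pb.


q = 1 - p = 0.39
rpb = ((M1 - M0) / SD) * sqrt(p * q)
rpb = ((48.25 - 40.18) / 13.02) * sqrt(0.61 * 0.39)
rpb = 0.3023

0.3023


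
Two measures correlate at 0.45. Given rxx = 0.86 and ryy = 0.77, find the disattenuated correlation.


r_corrected = rxy / sqrt(rxx * ryy)
= 0.45 / sqrt(0.86 * 0.77)
= 0.45 / sqrt(0.6622)
= 0.45 / 0.813757
r_corrected = 0.553

0.553


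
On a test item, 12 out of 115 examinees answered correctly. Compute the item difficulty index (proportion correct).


Item difficulty p = number correct / total examinees
p = 12 / 115
p = 0.1043

0.1043


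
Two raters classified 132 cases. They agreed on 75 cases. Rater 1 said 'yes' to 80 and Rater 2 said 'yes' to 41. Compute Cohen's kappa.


P_o = 75/132 = 0.568182
P_e = (80*41 + 52*91) / 17424 = 0.459826
kappa = (P_o - P_e) / (1 - P_e)
kappa = (0.568182 - 0.459826) / (1 - 0.459826)
kappa = 0.2006

0.2006


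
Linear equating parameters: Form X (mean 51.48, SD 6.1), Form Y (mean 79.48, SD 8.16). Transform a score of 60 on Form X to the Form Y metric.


slope = SD_Y / SD_X = 8.16 / 6.1 ~ 1.3377
intercept = mean_Y - slope * mean_X = 79.48 - (8.16 / 6.1) * 51.48 ~ 10.615
Y = slope * X + intercept. To avoid rounding drift from the rounded slope/intercept, evaluate the equivalent form Y = mean_Y + SD_Y * (X - mean_X) / SD_X at full precision:
Y = 79.48 + 8.16 * (60 - 51.48) / 6.1
Y = 79.48 + 8.16 * 8.52 / 6.1
Y = 79.48 + 69.5232 / 6.1
Y = 79.48 + 11.3972
Y = 90.8772

90.8772


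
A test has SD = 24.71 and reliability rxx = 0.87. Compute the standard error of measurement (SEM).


SEM = SD * sqrt(1 - rxx)
SEM = 24.71 * sqrt(1 - 0.87)
SEM = 24.71 * sqrt(0.13) = 24.71 * 0.360555
SEM = 8.9093

8.9093


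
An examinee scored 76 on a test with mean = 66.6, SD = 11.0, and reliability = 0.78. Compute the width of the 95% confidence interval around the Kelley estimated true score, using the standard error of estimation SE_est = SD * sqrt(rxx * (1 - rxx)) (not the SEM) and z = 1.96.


True score estimate = 0.78*76 + 0.22*66.6 = 73.932
SE_est = SD * sqrt(rxx * (1 - rxx)) = 11.0 * sqrt(0.78 * 0.22) = 11.0 * sqrt(0.1716) = 4.556709
CI = T_est +/- z * SE_est, so width = 2 * z * SE_est = 2 * 1.96 * 4.556709
Width = 17.8623

17.8623


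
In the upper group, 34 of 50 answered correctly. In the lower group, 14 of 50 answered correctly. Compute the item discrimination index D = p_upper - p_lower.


p_upper = 34/50 = 0.68
p_lower = 14/50 = 0.28
D = 0.68 - 0.28 = 0.4

0.4


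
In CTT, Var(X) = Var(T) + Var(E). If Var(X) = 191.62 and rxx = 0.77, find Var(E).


var_true = rxx * var_obs = 0.77 * 191.62 = 147.5474
var_error = var_obs - var_true
var_error = 191.62 - 147.5474
var_error = 44.0726

44.0726


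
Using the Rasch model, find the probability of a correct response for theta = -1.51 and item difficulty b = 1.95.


theta - b = -1.51 - 1.95 = -3.46
exp(-(theta - b)) = exp(3.46) = 31.817
P = 1 / (1 + 31.817)
P = 0.0305

0.0305


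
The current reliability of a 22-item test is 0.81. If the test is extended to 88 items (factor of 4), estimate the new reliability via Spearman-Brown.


r_new = (n * rxx) / (1 + (n-1) * rxx)
r_new = (4 * 0.81) / (1 + 3 * 0.81)
r_new = 3.24 / 3.43
r_new = 0.9446

0.9446


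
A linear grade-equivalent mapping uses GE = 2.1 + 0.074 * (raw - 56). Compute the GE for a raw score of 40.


raw - median = 40 - 56 = -16
slope * diff = 0.074 * -16 = -1.184
GE = 2.1 + -1.184
GE = 0.916

0.916


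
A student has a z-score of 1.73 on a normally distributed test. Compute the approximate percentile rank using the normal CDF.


CDF(z) = 0.5 * (1 + erf(z/sqrt(2)))
erf(1.2233) = 0.9164
CDF = 0.9582
Percentile rank = 0.9582 * 100 = 95.82

95.82


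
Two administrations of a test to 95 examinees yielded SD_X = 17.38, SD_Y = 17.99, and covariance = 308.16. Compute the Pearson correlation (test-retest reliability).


r = cov(X,Y) / (SD_X * SD_Y)
r = 308.16 / (17.38 * 17.99)
r = 308.16 / 312.6662
r = 0.9856

0.9856


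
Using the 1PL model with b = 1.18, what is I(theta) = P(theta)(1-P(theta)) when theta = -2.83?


P = 1/(1+exp(-(-2.83-1.18))) = 0.0178
I = P*(1-P) = 0.0178 * 0.9822
I = 0.0175

0.0175


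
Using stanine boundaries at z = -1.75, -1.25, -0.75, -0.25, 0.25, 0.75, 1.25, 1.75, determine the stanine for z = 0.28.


Stanine boundaries: [-1.75, -1.25, -0.75, -0.25, 0.25, 0.75, 1.25, 1.75]
z = 0.28
Check each boundary:
  z >= -1.75 -> could be stanine 2
  z >= -1.25 -> could be stanine 3
  z >= -0.75 -> could be stanine 4
  z >= -0.25 -> could be stanine 5
  z >= 0.25 -> could be stanine 6
  z < 0.75
  z < 1.25
  z < 1.75
Highest qualifying boundary gives stanine = 6

6


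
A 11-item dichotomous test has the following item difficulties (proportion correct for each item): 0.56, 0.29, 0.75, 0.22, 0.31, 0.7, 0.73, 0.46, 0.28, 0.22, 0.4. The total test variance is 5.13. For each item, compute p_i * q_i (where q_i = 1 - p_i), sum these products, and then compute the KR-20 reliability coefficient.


For each item, compute p_i * q_i:
  Item 1: 0.56 * 0.44 = 0.2464
  Item 2: 0.29 * 0.71 = 0.2059
  Item 3: 0.75 * 0.25 = 0.1875
  Item 4: 0.22 * 0.78 = 0.1716
  Item 5: 0.31 * 0.69 = 0.2139
  Item 6: 0.7 * 0.3 = 0.21
  Item 7: 0.73 * 0.27 = 0.1971
  Item 8: 0.46 * 0.54 = 0.2484
  Item 9: 0.28 * 0.72 = 0.2016
  Item 10: 0.22 * 0.78 = 0.1716
  Item 11: 0.4 * 0.6 = 0.24
Sum(p_i * q_i) = 0.2464 + 0.2059 + 0.1875 + 0.1716 + 0.2139 + 0.21 + 0.1971 + 0.2484 + 0.2016 + 0.1716 + 0.24 = 2.294
KR-20 = (k/(k-1)) * (1 - Sum(p_i*q_i) / Var_total)
= (11/10) * (1 - 2.294/5.13)
= 1.1 * 0.5528
KR-20 = 0.6081

0.6081


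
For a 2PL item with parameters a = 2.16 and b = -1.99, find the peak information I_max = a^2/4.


For 2PL, max info at theta = b = -1.99
I_max = a^2 / 4 = 2.16^2 / 4
= 4.6656 / 4
I_max = 1.1664

1.1664


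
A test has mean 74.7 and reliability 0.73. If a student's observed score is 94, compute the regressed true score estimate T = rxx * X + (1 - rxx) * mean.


T_est = rxx * X + (1 - rxx) * mean
T_est = 0.73 * 94 + 0.27 * 74.7
T_est = 68.62 + 20.169
T_est = 88.789

88.789


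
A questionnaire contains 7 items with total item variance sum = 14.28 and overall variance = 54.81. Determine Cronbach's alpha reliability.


alpha = (k/(k-1)) * (1 - sum(si^2)/s_total^2)
= (7/6) * (1 - 14.28/54.81)
alpha = 0.8627

0.8627


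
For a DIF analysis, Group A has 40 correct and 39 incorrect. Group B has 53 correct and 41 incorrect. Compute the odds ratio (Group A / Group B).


Odds_A = 40/39 = 1.0256
Odds_B = 53/41 = 1.2927
OR = Odds_A / Odds_B = 1.0256 / 1.2927
Exactly, OR = (40 * 41) / (39 * 53) = 1640 / 2067
OR = 0.7934

0.7934


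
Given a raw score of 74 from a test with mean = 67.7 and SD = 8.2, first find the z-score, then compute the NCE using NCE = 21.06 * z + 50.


z = (X - mean) / SD = (74 - 67.7) / 8.2
z = 6.3 / 8.2
z = 0.7683
NCE = NCE = 21.06z + 50
Carry z at full precision (z = 6.3 / 8.2) into the conversion:
NCE = 21.06 * (6.3 / 8.2) + 50 = 132.678 / 8.2 + 50
NCE = 16.1802 + 50
NCE = 66.1802

66.1802


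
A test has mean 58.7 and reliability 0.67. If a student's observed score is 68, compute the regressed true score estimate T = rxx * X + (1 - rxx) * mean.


T_est = rxx * X + (1 - rxx) * mean
T_est = 0.67 * 68 + 0.33 * 58.7
T_est = 45.56 + 19.371
T_est = 64.931

64.931


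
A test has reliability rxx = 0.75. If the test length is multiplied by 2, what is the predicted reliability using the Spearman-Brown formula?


r_new = (n * rxx) / (1 + (n-1) * rxx)
r_new = (2 * 0.75) / (1 + 1 * 0.75)
r_new = 1.5 / 1.75
r_new = 0.8571

0.8571


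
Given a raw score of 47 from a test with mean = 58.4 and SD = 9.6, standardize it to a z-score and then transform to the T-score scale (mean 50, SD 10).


z = (X - mean) / SD = (47 - 58.4) / 9.6
z = -11.4 / 9.6
z = -1.1875
T-score = T = 50 + 10z
Carry z at full precision (z = -11.4 / 9.6) into the conversion:
T-score = 50 + 10 * (-11.4 / 9.6) = 50 + -114 / 9.6
T-score = 50 + -11.875
T-score = 38.125

38.125


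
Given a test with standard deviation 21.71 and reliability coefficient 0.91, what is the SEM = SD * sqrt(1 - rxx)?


SEM = SD * sqrt(1 - rxx)
SEM = 21.71 * sqrt(1 - 0.91)
SEM = 21.71 * sqrt(0.09) = 21.71 * 0.3
SEM = 6.513

6.513


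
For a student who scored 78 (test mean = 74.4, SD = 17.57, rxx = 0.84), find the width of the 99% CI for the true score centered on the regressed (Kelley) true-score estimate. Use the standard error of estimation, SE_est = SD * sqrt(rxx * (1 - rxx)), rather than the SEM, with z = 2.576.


True score estimate = 0.84*78 + 0.16*74.4 = 77.424
SE_est = SD * sqrt(rxx * (1 - rxx)) = 17.57 * sqrt(0.84 * 0.16) = 17.57 * sqrt(0.1344) = 6.441268
CI = T_est +/- z * SE_est, so width = 2 * z * SE_est = 2 * 2.576 * 6.441268
Width = 33.1854

33.1854


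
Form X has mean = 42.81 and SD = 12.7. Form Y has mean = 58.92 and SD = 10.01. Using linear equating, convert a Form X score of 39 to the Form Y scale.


slope = SD_Y / SD_X = 10.01 / 12.7 ~ 0.7882
intercept = mean_Y - slope * mean_X = 58.92 - (10.01 / 12.7) * 42.81 ~ 25.1776
Y = slope * X + intercept. To avoid rounding drift from the rounded slope/intercept, evaluate the equivalent form Y = mean_Y + SD_Y * (X - mean_X) / SD_X at full precision:
Y = 58.92 + 10.01 * (39 - 42.81) / 12.7
Y = 58.92 - 10.01 * 3.81 / 12.7
Y = 58.92 - 38.1381 / 12.7
Y = 58.92 - 3.003
Y = 55.917

55.917


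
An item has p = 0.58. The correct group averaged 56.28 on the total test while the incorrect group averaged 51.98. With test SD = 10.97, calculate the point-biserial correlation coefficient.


q = 1 - p = 0.42
rpb = ((M1 - M0) / SD) * sqrt(p * q)
rpb = ((56.28 - 51.98) / 10.97) * sqrt(0.58 * 0.42)
rpb = 0.1935

0.1935


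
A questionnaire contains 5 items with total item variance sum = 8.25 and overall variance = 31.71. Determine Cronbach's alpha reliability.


alpha = (k/(k-1)) * (1 - sum(si^2)/s_total^2)
= (5/4) * (1 - 8.25/31.71)
alpha = 0.9248

0.9248


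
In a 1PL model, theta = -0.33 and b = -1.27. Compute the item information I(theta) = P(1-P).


P = 1/(1+exp(-(-0.33--1.27))) = 0.7191
I = P*(1-P) = 0.7191 * 0.2809
I = 0.202

0.202


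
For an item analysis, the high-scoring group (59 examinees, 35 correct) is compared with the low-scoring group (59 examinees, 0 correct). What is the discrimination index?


p_upper = 35/59 = 0.5932
p_lower = 0/59 = 0.0
D = 0.5932 - 0.0 = 0.5932

0.5932


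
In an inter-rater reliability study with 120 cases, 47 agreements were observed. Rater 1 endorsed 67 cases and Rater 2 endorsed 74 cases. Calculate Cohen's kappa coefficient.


P_o = 47/120 = 0.391667
P_e = (67*74 + 53*46) / 14400 = 0.513611
kappa = (P_o - P_e) / (1 - P_e)
kappa = (0.391667 - 0.513611) / (1 - 0.513611)
kappa = -0.2507

-0.2507


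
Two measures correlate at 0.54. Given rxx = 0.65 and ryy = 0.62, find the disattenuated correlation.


r_corrected = rxy / sqrt(rxx * ryy)
= 0.54 / sqrt(0.65 * 0.62)
= 0.54 / sqrt(0.403)
= 0.54 / 0.634823
r_corrected = 0.8506

0.8506


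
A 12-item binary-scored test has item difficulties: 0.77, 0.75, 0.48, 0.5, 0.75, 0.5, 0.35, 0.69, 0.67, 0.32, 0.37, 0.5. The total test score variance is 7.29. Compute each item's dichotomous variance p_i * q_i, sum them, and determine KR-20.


For each item, compute p_i * q_i:
  Item 1: 0.77 * 0.23 = 0.1771
  Item 2: 0.75 * 0.25 = 0.1875
  Item 3: 0.48 * 0.52 = 0.2496
  Item 4: 0.5 * 0.5 = 0.25
  Item 5: 0.75 * 0.25 = 0.1875
  Item 6: 0.5 * 0.5 = 0.25
  Item 7: 0.35 * 0.65 = 0.2275
  Item 8: 0.69 * 0.31 = 0.2139
  Item 9: 0.67 * 0.33 = 0.2211
  Item 10: 0.32 * 0.68 = 0.2176
  Item 11: 0.37 * 0.63 = 0.2331
  Item 12: 0.5 * 0.5 = 0.25
Sum(p_i * q_i) = 0.1771 + 0.1875 + 0.2496 + 0.25 + 0.1875 + 0.25 + 0.2275 + 0.2139 + 0.2211 + 0.2176 + 0.2331 + 0.25 = 2.6649
KR-20 = (k/(k-1)) * (1 - Sum(p_i*q_i) / Var_total)
= (12/11) * (1 - 2.6649/7.29)
= 1.0909 * 0.6344
KR-20 = 0.6921

0.6921


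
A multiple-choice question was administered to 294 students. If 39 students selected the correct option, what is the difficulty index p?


Item difficulty p = number correct / total examinees
p = 39 / 294
p = 0.1327

0.1327


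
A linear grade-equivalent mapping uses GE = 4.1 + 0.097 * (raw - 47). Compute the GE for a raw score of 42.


raw - median = 42 - 47 = -5
slope * diff = 0.097 * -5 = -0.485
GE = 4.1 + -0.485
GE = 3.615

3.615


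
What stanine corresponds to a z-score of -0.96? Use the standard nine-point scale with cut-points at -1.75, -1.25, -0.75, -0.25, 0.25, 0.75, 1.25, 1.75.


Stanine boundaries: [-1.75, -1.25, -0.75, -0.25, 0.25, 0.75, 1.25, 1.75]
z = -0.96
Check each boundary:
  z >= -1.75 -> could be stanine 2
  z >= -1.25 -> could be stanine 3
  z < -0.75
  z < -0.25
  z < 0.25
  z < 0.75
  z < 1.25
  z < 1.75
Highest qualifying boundary gives stanine = 3

3


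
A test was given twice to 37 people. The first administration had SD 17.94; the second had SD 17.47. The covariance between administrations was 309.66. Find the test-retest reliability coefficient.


r = cov(X,Y) / (SD_X * SD_Y)
r = 309.66 / (17.94 * 17.47)
r = 309.66 / 313.4118
r = 0.988

0.988


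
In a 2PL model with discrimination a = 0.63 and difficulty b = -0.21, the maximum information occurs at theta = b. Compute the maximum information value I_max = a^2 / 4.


For 2PL, max info at theta = b = -0.21
I_max = a^2 / 4 = 0.63^2 / 4
= 0.3969 / 4
I_max = 0.0992

0.0992


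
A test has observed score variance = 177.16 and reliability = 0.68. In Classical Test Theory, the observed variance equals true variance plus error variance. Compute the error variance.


var_true = rxx * var_obs = 0.68 * 177.16 = 120.4688
var_error = var_obs - var_true
var_error = 177.16 - 120.4688
var_error = 56.6912

56.6912


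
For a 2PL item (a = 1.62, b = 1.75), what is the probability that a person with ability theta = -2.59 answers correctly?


a*(theta - b) = 1.62 * (-2.59 - 1.75) = -7.0308
exp(--7.0308) = 1130.935
P = 1 / (1 + 1130.935)
P = 0.0009

0.0009


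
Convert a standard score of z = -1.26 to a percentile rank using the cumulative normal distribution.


CDF(z) = 0.5 * (1 + erf(z/sqrt(2)))
erf(-0.891) = -0.7923
CDF = 0.1038
Percentile rank = 0.1038 * 100 = 10.38

10.38


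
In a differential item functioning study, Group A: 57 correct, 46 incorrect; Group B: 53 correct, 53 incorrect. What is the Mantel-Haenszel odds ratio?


Odds_A = 57/46 = 1.2391
Odds_B = 53/53 = 1.0
OR = Odds_A / Odds_B = 1.2391 / 1.0
Exactly, OR = (57 * 53) / (46 * 53) = 3021 / 2438
OR = 1.2391

1.2391


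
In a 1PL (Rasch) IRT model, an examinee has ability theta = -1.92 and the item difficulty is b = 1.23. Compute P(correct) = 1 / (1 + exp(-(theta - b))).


theta - b = -1.92 - 1.23 = -3.15
exp(-(theta - b)) = exp(3.15) = 23.3361
P = 1 / (1 + 23.3361)
P = 0.0411

0.0411


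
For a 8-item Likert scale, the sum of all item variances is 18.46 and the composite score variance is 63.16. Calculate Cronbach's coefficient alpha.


alpha = (k/(k-1)) * (1 - sum(si^2)/s_total^2)
= (8/7) * (1 - 18.46/63.16)
alpha = 0.8088

0.8088


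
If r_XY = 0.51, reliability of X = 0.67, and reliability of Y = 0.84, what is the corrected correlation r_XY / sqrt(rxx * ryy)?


r_corrected = rxy / sqrt(rxx * ryy)
= 0.51 / sqrt(0.67 * 0.84)
= 0.51 / sqrt(0.5628)
= 0.51 / 0.7502
r_corrected = 0.6798

0.6798


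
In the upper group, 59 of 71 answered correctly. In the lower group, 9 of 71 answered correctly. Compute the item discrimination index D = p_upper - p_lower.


p_upper = 59/71 = 0.831
p_lower = 9/71 = 0.1268
D = 0.831 - 0.1268 = 0.7042

0.7042


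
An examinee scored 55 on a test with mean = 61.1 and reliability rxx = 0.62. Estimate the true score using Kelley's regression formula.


T_est = rxx * X + (1 - rxx) * mean
T_est = 0.62 * 55 + 0.38 * 61.1
T_est = 34.1 + 23.218
T_est = 57.318

57.318


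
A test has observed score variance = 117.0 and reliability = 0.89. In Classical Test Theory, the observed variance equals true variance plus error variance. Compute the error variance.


var_true = rxx * var_obs = 0.89 * 117.0 = 104.13
var_error = var_obs - var_true
var_error = 117.0 - 104.13
var_error = 12.87

12.87


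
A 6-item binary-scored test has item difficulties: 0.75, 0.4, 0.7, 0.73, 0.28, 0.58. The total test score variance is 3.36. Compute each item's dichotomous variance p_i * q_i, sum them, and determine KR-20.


For each item, compute p_i * q_i:
  Item 1: 0.75 * 0.25 = 0.1875
  Item 2: 0.4 * 0.6 = 0.24
  Item 3: 0.7 * 0.3 = 0.21
  Item 4: 0.73 * 0.27 = 0.1971
  Item 5: 0.28 * 0.72 = 0.2016
  Item 6: 0.58 * 0.42 = 0.2436
Sum(p_i * q_i) = 0.1875 + 0.24 + 0.21 + 0.1971 + 0.2016 + 0.2436 = 1.2798
KR-20 = (k/(k-1)) * (1 - Sum(p_i*q_i) / Var_total)
= (6/5) * (1 - 1.2798/3.36)
= 1.2 * 0.6191
KR-20 = 0.7429

0.7429


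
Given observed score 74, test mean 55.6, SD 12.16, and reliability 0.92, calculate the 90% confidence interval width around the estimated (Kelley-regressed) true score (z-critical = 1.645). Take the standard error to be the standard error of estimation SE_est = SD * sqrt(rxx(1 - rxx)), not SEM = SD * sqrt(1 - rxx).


True score estimate = 0.92*74 + 0.08*55.6 = 72.528
SE_est = SD * sqrt(rxx * (1 - rxx)) = 12.16 * sqrt(0.92 * 0.08) = 12.16 * sqrt(0.0736) = 3.298925
CI = T_est +/- z * SE_est, so width = 2 * z * SE_est = 2 * 1.645 * 3.298925
Width = 10.8535

10.8535


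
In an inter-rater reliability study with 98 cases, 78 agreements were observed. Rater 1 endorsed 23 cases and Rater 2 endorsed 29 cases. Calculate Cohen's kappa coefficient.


P_o = 78/98 = 0.795918
P_e = (23*29 + 75*69) / 9604 = 0.608288
kappa = (P_o - P_e) / (1 - P_e)
kappa = (0.795918 - 0.608288) / (1 - 0.608288)
kappa = 0.479

0.479


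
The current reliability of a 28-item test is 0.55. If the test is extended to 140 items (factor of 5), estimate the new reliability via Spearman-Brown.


r_new = (n * rxx) / (1 + (n-1) * rxx)
r_new = (5 * 0.55) / (1 + 4 * 0.55)
r_new = 2.75 / 3.2
r_new = 0.8594

0.8594


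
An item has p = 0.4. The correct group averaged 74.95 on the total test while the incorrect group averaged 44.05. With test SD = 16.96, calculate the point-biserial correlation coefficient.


q = 1 - p = 0.6
rpb = ((M1 - M0) / SD) * sqrt(p * q)
rpb = ((74.95 - 44.05) / 16.96) * sqrt(0.4 * 0.6)
rpb = 0.8926

0.8926


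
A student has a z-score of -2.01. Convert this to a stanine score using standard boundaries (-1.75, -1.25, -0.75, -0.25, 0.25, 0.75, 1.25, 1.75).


Stanine boundaries: [-1.75, -1.25, -0.75, -0.25, 0.25, 0.75, 1.25, 1.75]
z = -2.01
Check each boundary:
  z < -1.75
  z < -1.25
  z < -0.75
  z < -0.25
  z < 0.25
  z < 0.75
  z < 1.25
  z < 1.75
Highest qualifying boundary gives stanine = 1

1


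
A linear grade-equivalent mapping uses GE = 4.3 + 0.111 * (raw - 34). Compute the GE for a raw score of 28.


raw - median = 28 - 34 = -6
slope * diff = 0.111 * -6 = -0.666
GE = 4.3 + -0.666
GE = 3.634

3.634


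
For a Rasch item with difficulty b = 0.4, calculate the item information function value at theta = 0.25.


P = 1/(1+exp(-(0.25-0.4))) = 0.4626
I = P*(1-P) = 0.4626 * 0.5374
I = 0.2486

0.2486


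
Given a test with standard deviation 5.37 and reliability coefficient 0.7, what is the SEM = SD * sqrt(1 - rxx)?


SEM = SD * sqrt(1 - rxx)
SEM = 5.37 * sqrt(1 - 0.7)
SEM = 5.37 * sqrt(0.3) = 5.37 * 0.547723
SEM = 2.9413

2.9413


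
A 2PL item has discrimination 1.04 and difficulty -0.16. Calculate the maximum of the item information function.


For 2PL, max info at theta = b = -0.16
I_max = a^2 / 4 = 1.04^2 / 4
= 1.0816 / 4
I_max = 0.2704

0.2704


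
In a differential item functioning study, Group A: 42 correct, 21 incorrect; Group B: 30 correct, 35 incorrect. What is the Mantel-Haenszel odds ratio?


Odds_A = 42/21 = 2.0
Odds_B = 30/35 = 0.8571
OR = Odds_A / Odds_B = 2.0 / 0.8571
Exactly, OR = (42 * 35) / (21 * 30) = 1470 / 630
OR = 2.3333

2.3333


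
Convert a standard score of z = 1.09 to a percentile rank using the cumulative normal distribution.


CDF(z) = 0.5 * (1 + erf(z/sqrt(2)))
erf(0.7707) = 0.7243
CDF = 0.8621
Percentile rank = 0.8621 * 100 = 86.21

86.21


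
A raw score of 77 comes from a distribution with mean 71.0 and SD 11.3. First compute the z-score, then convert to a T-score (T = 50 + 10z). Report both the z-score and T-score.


z = (X - mean) / SD = (77 - 71.0) / 11.3
z = 6.0 / 11.3
z = 0.531
T-score = T = 50 + 10z
Carry z at full precision (z = 6.0 / 11.3) into the conversion:
T-score = 50 + 10 * (6.0 / 11.3) = 50 + 60 / 11.3
T-score = 50 + 5.3097
T-score = 55.3097

55.3097


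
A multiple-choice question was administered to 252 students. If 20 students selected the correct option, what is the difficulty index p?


Item difficulty p = number correct / total examinees
p = 20 / 252
p = 0.0794

0.0794


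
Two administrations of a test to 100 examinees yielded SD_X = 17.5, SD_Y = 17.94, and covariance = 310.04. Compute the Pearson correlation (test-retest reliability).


r = cov(X,Y) / (SD_X * SD_Y)
r = 310.04 / (17.5 * 17.94)
r = 310.04 / 313.95
r = 0.9875

0.9875


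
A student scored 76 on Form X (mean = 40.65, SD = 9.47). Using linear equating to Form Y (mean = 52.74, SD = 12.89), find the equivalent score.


slope = SD_Y / SD_X = 12.89 / 9.47 ~ 1.3611
intercept = mean_Y - slope * mean_X = 52.74 - (12.89 / 9.47) * 40.65 ~ -2.5904
Y = slope * X + intercept. To avoid rounding drift from the rounded slope/intercept, evaluate the equivalent form Y = mean_Y + SD_Y * (X - mean_X) / SD_X at full precision:
Y = 52.74 + 12.89 * (76 - 40.65) / 9.47
Y = 52.74 + 12.89 * 35.35 / 9.47
Y = 52.74 + 455.6615 / 9.47
Y = 52.74 + 48.1163
Y = 100.8563

100.8563
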